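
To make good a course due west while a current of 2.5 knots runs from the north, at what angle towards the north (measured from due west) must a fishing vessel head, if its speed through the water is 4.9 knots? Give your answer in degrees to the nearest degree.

The current pushes perpendicular to the desired track; the heading must have a component into the current equal to 2.5 knots: 4.9 sin θ = 2.5.
sin θ = 0.5102, so θ = 30.677°.

31°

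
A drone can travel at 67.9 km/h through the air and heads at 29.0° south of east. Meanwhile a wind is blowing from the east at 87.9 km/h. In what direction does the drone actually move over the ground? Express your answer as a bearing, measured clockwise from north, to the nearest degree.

Taking east as x and north as y: velocity relative to the air = (59.387, -32.919) km/h; the air relative to ground = (-87.900, 0.000) km/h.
Velocity relative to ground = (59.387, -32.919) + (-87.900, 0.000) = (-28.513, -32.919) km/h.
Bearing = atan2(-28.51, -32.92) = 220.90° clockwise from north.

221°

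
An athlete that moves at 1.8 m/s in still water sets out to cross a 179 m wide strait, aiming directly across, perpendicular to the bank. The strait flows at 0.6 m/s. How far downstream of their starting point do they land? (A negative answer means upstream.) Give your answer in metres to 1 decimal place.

Perpendicular speed = 1.800 m/s; crossing time = 179 / 1.800 = 99.444 s.
Net downstream speed = 0.600 m/s.
Drift = 0.600 × 99.444 = 59.667 m (downstream).

59.7 m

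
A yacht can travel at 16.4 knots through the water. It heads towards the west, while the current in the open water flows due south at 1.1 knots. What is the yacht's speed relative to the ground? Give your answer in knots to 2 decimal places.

Taking east as x and north as y: velocity relative to the water = (-16.400, 0.000) knots; the water relative to ground = (0.000, -1.100) knots.
Velocity relative to ground = (-16.400, 0.000) + (0.000, -1.100) = (-16.400, -1.100) knots.
Speed = |(-16.400, -1.100)| = 16.437 knots.

16.44 knots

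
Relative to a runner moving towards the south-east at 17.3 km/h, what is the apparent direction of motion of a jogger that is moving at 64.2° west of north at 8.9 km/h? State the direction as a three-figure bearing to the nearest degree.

Taking east as x and north as y: jogger velocity = (-8.013, 3.874) km/h; runner velocity = (12.233, -12.233) km/h.
Velocity of jogger relative to runner = (-8.013, 3.874) − (12.233, -12.233) = (-20.246, 16.107) km/h.
Bearing = atan2(-20.25, 16.11) = 308.50° clockwise from north.

309°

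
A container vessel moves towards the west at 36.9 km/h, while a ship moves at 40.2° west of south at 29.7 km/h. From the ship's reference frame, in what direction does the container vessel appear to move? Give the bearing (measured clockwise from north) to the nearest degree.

Taking east as x and north as y: container vessel velocity = (-36.900, 0.000) km/h; ship velocity = (-19.170, -22.685) km/h.
Velocity of container vessel relative to ship = (-36.900, 0.000) − (-19.170, -22.685) = (-17.730, 22.685) km/h.
Bearing = atan2(-17.73, 22.68) = 321.99° clockwise from north.

322°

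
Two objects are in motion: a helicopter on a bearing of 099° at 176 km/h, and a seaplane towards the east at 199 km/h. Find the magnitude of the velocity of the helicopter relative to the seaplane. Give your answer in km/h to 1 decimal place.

37.3 km/h

Taking east as x and north as y: helicopter velocity = (173.833, -27.532) km/h; seaplane velocity = (199.000, 0.000) km/h.
Velocity of helicopter relative to seaplane = (173.833, -27.532) − (199.000, 0.000) = (-25.167, -27.532) km/h.
Magnitude = |(-25.167, -27.532)| = 37.302 km/h.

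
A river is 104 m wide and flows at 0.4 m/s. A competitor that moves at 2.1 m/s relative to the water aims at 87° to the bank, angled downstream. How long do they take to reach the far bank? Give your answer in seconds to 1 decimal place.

49.6 s

The component of the competitor's velocity perpendicular to the bank is 2.1 × sin 87° = 2.097 m/s.
Only the cross-stream component determines the crossing time; the current contributes nothing perpendicular to the bank.
Time = 104 / 2.097 = 49.592 s.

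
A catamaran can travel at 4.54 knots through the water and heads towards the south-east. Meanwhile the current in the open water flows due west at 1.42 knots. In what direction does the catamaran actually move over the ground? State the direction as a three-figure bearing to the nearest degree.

Taking east as x and north as y: velocity relative to the water = (3.210, -3.210) knots; the water relative to ground = (-1.420, 0.000) knots.
Velocity relative to ground = (3.210, -3.210) + (-1.420, 0.000) = (1.790, -3.210) knots.
Bearing = atan2(1.79, -3.21) = 150.85° clockwise from north.

151°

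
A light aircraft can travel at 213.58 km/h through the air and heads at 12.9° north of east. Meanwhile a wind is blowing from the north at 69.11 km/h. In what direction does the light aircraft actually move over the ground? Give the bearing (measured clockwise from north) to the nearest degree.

Taking east as x and north as y: velocity relative to the air = (208.189, 47.682) km/h; the air relative to ground = (0.000, -69.110) km/h.
Velocity relative to ground = (208.189, 47.682) + (0.000, -69.110) = (208.189, -21.428) km/h.
Bearing = atan2(208.19, -21.43) = 95.88° clockwise from north.

096°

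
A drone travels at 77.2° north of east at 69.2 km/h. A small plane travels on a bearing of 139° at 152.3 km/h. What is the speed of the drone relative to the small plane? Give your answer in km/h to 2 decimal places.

Taking east as x and north as y: drone velocity = (15.331, 67.480) km/h; small plane velocity = (99.918, -114.942) km/h.
Velocity of drone relative to small plane = (15.331, 67.480) − (99.918, -114.942) = (-84.587, 182.423) km/h.
Magnitude = |(-84.587, 182.423)| = 201.079 km/h.

201.08 km/h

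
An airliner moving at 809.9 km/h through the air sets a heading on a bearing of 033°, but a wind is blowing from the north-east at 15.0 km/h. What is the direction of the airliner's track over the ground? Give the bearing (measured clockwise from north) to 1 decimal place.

032.8°

Taking east as x and north as y: velocity relative to the air = (441.103, 679.239) km/h; the air relative to ground = (-10.607, -10.607) km/h.
Velocity relative to ground = (441.103, 679.239) + (-10.607, -10.607) = (430.497, 668.633) km/h.
Bearing = atan2(430.50, 668.63) = 32.78° clockwise from north.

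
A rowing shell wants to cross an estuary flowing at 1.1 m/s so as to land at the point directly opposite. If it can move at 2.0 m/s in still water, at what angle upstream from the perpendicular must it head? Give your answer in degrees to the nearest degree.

33°

To cancel the current, the upstream component of the rowing shell's velocity must equal the flow: 2.0 sin θ = 1.1.
sin θ = 1.1 / 2.0 = 0.5500.
θ = arcsin(0.5500) = 33.367°.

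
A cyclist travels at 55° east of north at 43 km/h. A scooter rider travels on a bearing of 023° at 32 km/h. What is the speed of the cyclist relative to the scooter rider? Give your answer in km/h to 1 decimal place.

Taking east as x and north as y: cyclist velocity = (35.224, 24.664) km/h; scooter rider velocity = (12.503, 29.456) km/h.
Velocity of cyclist relative to scooter rider = (35.224, 24.664) − (12.503, 29.456) = (22.720, -4.792) km/h.
Magnitude = |(22.720, -4.792)| = 23.220 km/h.

23.2 km/h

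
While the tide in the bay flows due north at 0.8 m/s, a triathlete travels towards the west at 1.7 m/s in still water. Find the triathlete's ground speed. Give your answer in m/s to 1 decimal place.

1.9 m/s

Taking east as x and north as y: velocity relative to the water = (-1.700, 0.000) m/s; the water relative to ground = (0.000, 0.800) m/s.
Velocity relative to ground = (-1.700, 0.000) + (0.000, 0.800) = (-1.700, 0.800) m/s.
Speed = |(-1.700, 0.800)| = 1.879 m/s.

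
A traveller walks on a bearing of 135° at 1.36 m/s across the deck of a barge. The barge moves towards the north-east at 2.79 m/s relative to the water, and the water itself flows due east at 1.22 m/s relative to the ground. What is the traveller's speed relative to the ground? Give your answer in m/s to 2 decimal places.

In east/north components (m/s): traveller relative to barge = (0.962, -0.962); barge relative to water = (1.973, 1.973); water relative to ground = (1.220, 0.000).
Sum = (4.154, 1.011) m/s.
Speed = |(4.154, 1.011)| = 4.276 m/s.

4.28 m/s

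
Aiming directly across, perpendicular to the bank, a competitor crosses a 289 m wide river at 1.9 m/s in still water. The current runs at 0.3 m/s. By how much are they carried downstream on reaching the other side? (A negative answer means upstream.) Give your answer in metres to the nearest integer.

46 m

Perpendicular speed = 1.900 m/s; crossing time = 289 / 1.900 = 152.105 s.
Net downstream speed = 0.300 m/s.
Drift = 0.300 × 152.105 = 45.632 m (downstream).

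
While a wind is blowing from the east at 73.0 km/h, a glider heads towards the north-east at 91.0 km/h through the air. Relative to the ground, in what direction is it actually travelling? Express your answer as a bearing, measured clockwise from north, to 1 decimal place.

Taking east as x and north as y: velocity relative to the air = (64.347, 64.347) km/h; the air relative to ground = (-73.000, 0.000) km/h.
Velocity relative to ground = (64.347, 64.347) + (-73.000, 0.000) = (-8.653, 64.347) km/h.
Bearing = atan2(-8.65, 64.35) = 352.34° clockwise from north.

352.3°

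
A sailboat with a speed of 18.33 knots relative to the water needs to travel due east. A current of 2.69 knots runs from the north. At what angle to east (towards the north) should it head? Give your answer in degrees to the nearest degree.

The current pushes perpendicular to the desired track; the heading must have a component into the current equal to 2.69 knots: 18.33 sin θ = 2.69.
sin θ = 0.1468, so θ = 8.439°.

8°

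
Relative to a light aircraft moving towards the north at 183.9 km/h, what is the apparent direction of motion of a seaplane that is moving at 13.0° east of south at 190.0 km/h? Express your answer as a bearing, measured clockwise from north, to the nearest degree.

Taking east as x and north as y: seaplane velocity = (42.741, -185.130) km/h; light aircraft velocity = (0.000, 183.900) km/h.
Velocity of seaplane relative to light aircraft = (42.741, -185.130) − (0.000, 183.900) = (42.741, -369.030) km/h.
Bearing = atan2(42.74, -369.03) = 173.39° clockwise from north.

173°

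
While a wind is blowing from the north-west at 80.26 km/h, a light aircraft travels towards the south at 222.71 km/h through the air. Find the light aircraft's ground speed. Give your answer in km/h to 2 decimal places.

Taking east as x and north as y: velocity relative to the air = (0.000, -222.710) km/h; the air relative to ground = (56.752, -56.752) km/h.
Velocity relative to ground = (0.000, -222.710) + (56.752, -56.752) = (56.752, -279.462) km/h.
Speed = |(56.752, -279.462)| = 285.167 km/h.

285.17 km/h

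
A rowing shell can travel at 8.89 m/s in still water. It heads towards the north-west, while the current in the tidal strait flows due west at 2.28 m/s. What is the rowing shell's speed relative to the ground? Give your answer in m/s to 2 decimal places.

Taking east as x and north as y: velocity relative to the water = (-6.286, 6.286) m/s; the water relative to ground = (-2.280, 0.000) m/s.
Velocity relative to ground = (-6.286, 6.286) + (-2.280, 0.000) = (-8.566, 6.286) m/s.
Speed = |(-8.566, 6.286)| = 10.625 m/s.

10.63 m/s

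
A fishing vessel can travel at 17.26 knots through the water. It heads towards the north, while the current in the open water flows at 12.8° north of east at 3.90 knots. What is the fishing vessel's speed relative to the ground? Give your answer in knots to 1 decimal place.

18.5 knots

Taking east as x and north as y: velocity relative to the water = (0.000, 17.260) knots; the water relative to ground = (3.803, 0.864) knots.
Velocity relative to ground = (0.000, 17.260) + (3.803, 0.864) = (3.803, 18.124) knots.
Speed = |(3.803, 18.124)| = 18.519 knots.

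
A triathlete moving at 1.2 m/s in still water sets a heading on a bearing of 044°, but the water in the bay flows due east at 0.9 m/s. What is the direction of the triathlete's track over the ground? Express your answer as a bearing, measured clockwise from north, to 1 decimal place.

Taking east as x and north as y: velocity relative to the water = (0.834, 0.863) m/s; the water relative to ground = (0.900, 0.000) m/s.
Velocity relative to ground = (0.834, 0.863) + (0.900, 0.000) = (1.734, 0.863) m/s.
Bearing = atan2(1.73, 0.86) = 63.53° clockwise from north.

063.5°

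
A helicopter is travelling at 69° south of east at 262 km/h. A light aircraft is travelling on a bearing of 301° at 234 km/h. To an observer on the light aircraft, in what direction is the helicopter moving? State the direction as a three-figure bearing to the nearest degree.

141°

Taking east as x and north as y: helicopter velocity = (93.892, -244.598) km/h; light aircraft velocity = (-200.577, 120.519) km/h.
Velocity of helicopter relative to light aircraft = (93.892, -244.598) − (-200.577, 120.519) = (294.470, -365.117) km/h.
Bearing = atan2(294.47, -365.12) = 141.11° clockwise from north.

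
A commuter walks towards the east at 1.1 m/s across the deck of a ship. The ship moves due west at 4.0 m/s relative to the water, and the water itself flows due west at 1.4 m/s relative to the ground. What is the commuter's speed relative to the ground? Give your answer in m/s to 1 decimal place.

In east/north components (m/s): commuter relative to ship = (1.100, 0.000); ship relative to water = (-4.000, 0.000); water relative to ground = (-1.400, 0.000).
Sum = (-4.300, 0.000) m/s.
Speed = |(-4.300, 0.000)| = 4.300 m/s.

4.3 m/s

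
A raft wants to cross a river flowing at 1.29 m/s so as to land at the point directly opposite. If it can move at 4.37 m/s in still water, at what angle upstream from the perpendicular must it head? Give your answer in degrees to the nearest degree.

17°

To cancel the current, the upstream component of the raft's velocity must equal the flow: 4.37 sin θ = 1.29.
sin θ = 1.29 / 4.37 = 0.2952.
θ = arcsin(0.2952) = 17.169°.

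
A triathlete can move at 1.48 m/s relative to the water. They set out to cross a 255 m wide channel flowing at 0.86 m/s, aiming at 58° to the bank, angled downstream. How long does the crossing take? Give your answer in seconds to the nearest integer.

The component of the triathlete's velocity perpendicular to the bank is 1.48 × sin 58° = 1.255 m/s.
The flow acts along the bank and has no component across it.
Time = 255 / 1.255 = 203.169 s.

203 s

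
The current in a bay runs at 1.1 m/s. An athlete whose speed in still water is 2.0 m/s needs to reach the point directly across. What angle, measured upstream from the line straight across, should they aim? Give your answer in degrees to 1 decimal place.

To cancel the current, the upstream component of the athlete's velocity must equal the flow: 2.0 sin θ = 1.1.
sin θ = 1.1 / 2.0 = 0.5500.
θ = arcsin(0.5500) = 33.367°.

33.4°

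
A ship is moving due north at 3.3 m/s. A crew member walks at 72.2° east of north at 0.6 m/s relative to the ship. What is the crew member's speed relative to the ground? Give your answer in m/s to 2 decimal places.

3.53 m/s

Taking east as x and north as y: ship velocity = (0.000, 3.300) m/s; crew member velocity relative to ship = (0.571, 0.183) m/s.
Velocity relative to ground = (0.000, 3.300) + (0.571, 0.183) = (0.571, 3.483) m/s.
Speed = |(0.571, 3.483)| = 3.530 m/s.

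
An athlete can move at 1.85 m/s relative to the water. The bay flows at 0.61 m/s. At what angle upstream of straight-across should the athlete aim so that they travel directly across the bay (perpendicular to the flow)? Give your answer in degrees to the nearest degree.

19°

To cancel the current, the upstream component of the athlete's velocity must equal the flow: 1.85 sin θ = 0.61.
sin θ = 0.61 / 1.85 = 0.3297.
θ = arcsin(0.3297) = 19.252°.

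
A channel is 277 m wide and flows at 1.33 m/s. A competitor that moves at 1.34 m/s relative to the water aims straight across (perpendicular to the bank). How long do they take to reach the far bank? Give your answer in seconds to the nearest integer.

The component of the competitor's velocity perpendicular to the bank is 1.34 m/s.
The current is parallel to the bank, so it does not affect the crossing time.
Time = 277 / 1.340 = 206.716 s.

207 s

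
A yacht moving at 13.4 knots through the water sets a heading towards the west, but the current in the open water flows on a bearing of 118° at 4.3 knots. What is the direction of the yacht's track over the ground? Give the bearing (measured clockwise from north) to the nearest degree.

258°

Taking east as x and north as y: velocity relative to the water = (-13.400, 0.000) knots; the water relative to ground = (3.797, -2.019) knots.
Velocity relative to ground = (-13.400, 0.000) + (3.797, -2.019) = (-9.603, -2.019) knots.
Bearing = atan2(-9.60, -2.02) = 258.13° clockwise from north.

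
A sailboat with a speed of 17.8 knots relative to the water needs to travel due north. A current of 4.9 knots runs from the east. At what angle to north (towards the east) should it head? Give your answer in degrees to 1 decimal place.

16.0°

The current pushes perpendicular to the desired track; the heading must have a component into the current equal to 4.9 knots: 17.8 sin θ = 4.9.
sin θ = 0.2753, so θ = 15.979°.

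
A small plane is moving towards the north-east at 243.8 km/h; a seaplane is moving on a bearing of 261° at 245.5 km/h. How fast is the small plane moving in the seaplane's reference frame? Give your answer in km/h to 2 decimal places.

Taking east as x and north as y: small plane velocity = (172.393, 172.393) km/h; seaplane velocity = (-242.477, -38.405) km/h.
Velocity of small plane relative to seaplane = (172.393, 172.393) − (-242.477, -38.405) = (414.870, 210.797) km/h.
Magnitude = |(414.870, 210.797)| = 465.352 km/h.

465.35 km/h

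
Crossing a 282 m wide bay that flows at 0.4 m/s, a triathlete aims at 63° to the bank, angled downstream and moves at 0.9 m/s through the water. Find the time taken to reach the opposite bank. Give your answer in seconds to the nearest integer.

352 s

The component of the triathlete's velocity perpendicular to the bank is 0.9 × sin 63° = 0.802 m/s.
The current is parallel to the bank, so it does not affect the crossing time.
Time = 282 / 0.802 = 351.662 s.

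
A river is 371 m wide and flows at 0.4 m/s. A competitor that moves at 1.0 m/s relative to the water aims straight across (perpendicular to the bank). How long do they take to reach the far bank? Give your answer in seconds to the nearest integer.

371 s

The component of the competitor's velocity perpendicular to the bank is 1.0 m/s.
The current is parallel to the bank, so it does not affect the crossing time.
Time = 371 / 1.000 = 371.000 s.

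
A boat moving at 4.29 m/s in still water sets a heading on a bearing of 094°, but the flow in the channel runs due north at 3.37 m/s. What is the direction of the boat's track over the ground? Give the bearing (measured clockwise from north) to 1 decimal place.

054.3°

Taking east as x and north as y: velocity relative to the water = (4.280, -0.299) m/s; the water relative to ground = (0.000, 3.370) m/s.
Velocity relative to ground = (4.280, -0.299) + (0.000, 3.370) = (4.280, 3.071) m/s.
Bearing = atan2(4.28, 3.07) = 54.34° clockwise from north.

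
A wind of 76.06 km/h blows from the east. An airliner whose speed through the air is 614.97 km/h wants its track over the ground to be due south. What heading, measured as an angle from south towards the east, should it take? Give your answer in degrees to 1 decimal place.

The wind pushes perpendicular to the desired track; the heading must have a component into the wind equal to 76.06 km/h: 614.97 sin θ = 76.06.
sin θ = 0.1237, so θ = 7.105°.

7.1°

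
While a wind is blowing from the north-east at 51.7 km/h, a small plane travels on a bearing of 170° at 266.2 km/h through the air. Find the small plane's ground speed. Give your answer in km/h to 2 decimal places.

Taking east as x and north as y: velocity relative to the air = (46.225, -262.156) km/h; the air relative to ground = (-36.557, -36.557) km/h.
Velocity relative to ground = (46.225, -262.156) + (-36.557, -36.557) = (9.668, -298.713) km/h.
Speed = |(9.668, -298.713)| = 298.870 km/h.

298.87 km/h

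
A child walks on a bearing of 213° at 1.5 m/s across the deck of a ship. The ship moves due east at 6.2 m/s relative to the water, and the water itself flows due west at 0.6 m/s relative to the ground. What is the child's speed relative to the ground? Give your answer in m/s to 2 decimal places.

In east/north components (m/s): child relative to ship = (-0.817, -1.258); ship relative to water = (6.200, 0.000); water relative to ground = (-0.600, 0.000).
Sum = (4.783, -1.258) m/s.
Speed = |(4.783, -1.258)| = 4.946 m/s.

4.95 m/s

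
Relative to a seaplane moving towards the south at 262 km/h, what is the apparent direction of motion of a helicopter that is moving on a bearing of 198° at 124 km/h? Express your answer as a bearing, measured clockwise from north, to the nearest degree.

Taking east as x and north as y: helicopter velocity = (-38.318, -117.931) km/h; seaplane velocity = (0.000, -262.000) km/h.
Velocity of helicopter relative to seaplane = (-38.318, -117.931) − (0.000, -262.000) = (-38.318, 144.069) km/h.
Bearing = atan2(-38.32, 144.07) = 345.11° clockwise from north.

345°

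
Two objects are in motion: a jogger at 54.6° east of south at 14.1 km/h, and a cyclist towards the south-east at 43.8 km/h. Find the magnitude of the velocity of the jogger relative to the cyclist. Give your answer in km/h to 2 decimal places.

Taking east as x and north as y: jogger velocity = (11.493, -8.168) km/h; cyclist velocity = (30.971, -30.971) km/h.
Velocity of jogger relative to cyclist = (11.493, -8.168) − (30.971, -30.971) = (-19.478, 22.803) km/h.
Magnitude = |(-19.478, 22.803)| = 29.990 km/h.

29.99 km/h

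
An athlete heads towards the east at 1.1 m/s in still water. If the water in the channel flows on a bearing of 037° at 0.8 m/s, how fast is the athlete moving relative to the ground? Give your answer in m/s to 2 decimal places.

Taking east as x and north as y: velocity relative to the water = (1.100, 0.000) m/s; the water relative to ground = (0.481, 0.639) m/s.
Velocity relative to ground = (1.100, 0.000) + (0.481, 0.639) = (1.581, 0.639) m/s.
Speed = |(1.581, 0.639)| = 1.706 m/s.

1.71 m/s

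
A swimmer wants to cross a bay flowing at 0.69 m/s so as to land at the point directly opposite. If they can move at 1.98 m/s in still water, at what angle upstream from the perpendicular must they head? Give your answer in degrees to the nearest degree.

To cancel the current, the upstream component of the swimmer's velocity must equal the flow: 1.98 sin θ = 0.69.
sin θ = 0.69 / 1.98 = 0.3485.
θ = arcsin(0.3485) = 20.395°.

20°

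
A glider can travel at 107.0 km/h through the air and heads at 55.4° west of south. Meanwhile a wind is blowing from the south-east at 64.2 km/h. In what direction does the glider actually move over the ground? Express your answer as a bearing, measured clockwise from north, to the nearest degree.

263°

Taking east as x and north as y: velocity relative to the air = (-88.076, -60.759) km/h; the air relative to ground = (-45.396, 45.396) km/h.
Velocity relative to ground = (-88.076, -60.759) + (-45.396, 45.396) = (-133.472, -15.363) km/h.
Bearing = atan2(-133.47, -15.36) = 263.43° clockwise from north.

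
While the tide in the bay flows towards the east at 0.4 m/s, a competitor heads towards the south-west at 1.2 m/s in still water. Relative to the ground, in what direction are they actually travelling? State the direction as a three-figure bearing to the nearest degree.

208°

Taking east as x and north as y: velocity relative to the water = (-0.849, -0.849) m/s; the water relative to ground = (0.400, 0.000) m/s.
Velocity relative to ground = (-0.849, -0.849) + (0.400, 0.000) = (-0.449, -0.849) m/s.
Bearing = atan2(-0.45, -0.85) = 207.86° clockwise from north.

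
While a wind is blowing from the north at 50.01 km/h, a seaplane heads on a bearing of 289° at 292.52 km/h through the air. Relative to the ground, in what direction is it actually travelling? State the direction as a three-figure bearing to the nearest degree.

279°

Taking east as x and north as y: velocity relative to the air = (-276.583, 95.235) km/h; the air relative to ground = (0.000, -50.010) km/h.
Velocity relative to ground = (-276.583, 95.235) + (0.000, -50.010) = (-276.583, 45.225) km/h.
Bearing = atan2(-276.58, 45.23) = 279.29° clockwise from north.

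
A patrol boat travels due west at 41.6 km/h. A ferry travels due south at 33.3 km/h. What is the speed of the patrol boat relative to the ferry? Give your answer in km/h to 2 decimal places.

Taking east as x and north as y: patrol boat velocity = (-41.600, 0.000) km/h; ferry velocity = (0.000, -33.300) km/h.
Velocity of patrol boat relative to ferry = (-41.600, 0.000) − (0.000, -33.300) = (-41.600, 33.300) km/h.
Magnitude = |(-41.600, 33.300)| = 53.286 km/h.

53.29 km/h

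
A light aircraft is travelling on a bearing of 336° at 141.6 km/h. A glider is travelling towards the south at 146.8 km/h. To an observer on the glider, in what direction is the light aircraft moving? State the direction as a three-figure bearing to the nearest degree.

348°

Taking east as x and north as y: light aircraft velocity = (-57.594, 129.358) km/h; glider velocity = (0.000, -146.800) km/h.
Velocity of light aircraft relative to glider = (-57.594, 129.358) − (0.000, -146.800) = (-57.594, 276.158) km/h.
Bearing = atan2(-57.59, 276.16) = 348.22° clockwise from north.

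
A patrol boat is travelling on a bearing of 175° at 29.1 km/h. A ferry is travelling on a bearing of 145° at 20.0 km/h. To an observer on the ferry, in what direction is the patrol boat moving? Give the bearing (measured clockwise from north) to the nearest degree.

Taking east as x and north as y: patrol boat velocity = (2.536, -28.989) km/h; ferry velocity = (11.472, -16.383) km/h.
Velocity of patrol boat relative to ferry = (2.536, -28.989) − (11.472, -16.383) = (-8.935, -12.606) km/h.
Bearing = atan2(-8.94, -12.61) = 215.33° clockwise from north.

215°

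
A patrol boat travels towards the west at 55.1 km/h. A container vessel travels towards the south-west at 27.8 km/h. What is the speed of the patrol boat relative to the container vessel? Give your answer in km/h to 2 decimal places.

40.53 km/h

Taking east as x and north as y: patrol boat velocity = (-55.100, 0.000) km/h; container vessel velocity = (-19.658, -19.658) km/h.
Velocity of patrol boat relative to container vessel = (-55.100, 0.000) − (-19.658, -19.658) = (-35.442, 19.658) km/h.
Magnitude = |(-35.442, 19.658)| = 40.529 km/h.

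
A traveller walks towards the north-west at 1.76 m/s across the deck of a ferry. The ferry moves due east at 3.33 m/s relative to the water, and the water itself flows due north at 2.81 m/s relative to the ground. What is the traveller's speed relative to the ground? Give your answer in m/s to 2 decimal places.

In east/north components (m/s): traveller relative to ferry = (-1.245, 1.245); ferry relative to water = (3.330, 0.000); water relative to ground = (0.000, 2.810).
Sum = (2.085, 4.055) m/s.
Speed = |(2.085, 4.055)| = 4.559 m/s.

4.56 m/s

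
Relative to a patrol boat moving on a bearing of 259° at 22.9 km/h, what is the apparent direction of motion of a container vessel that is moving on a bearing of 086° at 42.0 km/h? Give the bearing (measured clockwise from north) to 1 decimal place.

083.5°

Taking east as x and north as y: container vessel velocity = (41.898, 2.930) km/h; patrol boat velocity = (-22.479, -4.370) km/h.
Velocity of container vessel relative to patrol boat = (41.898, 2.930) − (-22.479, -4.370) = (64.377, 7.299) km/h.
Bearing = atan2(64.38, 7.30) = 83.53° clockwise from north.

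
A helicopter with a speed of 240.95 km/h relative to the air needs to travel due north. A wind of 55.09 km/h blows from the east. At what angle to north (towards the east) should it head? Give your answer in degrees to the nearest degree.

The wind pushes perpendicular to the desired track; the heading must have a component into the wind equal to 55.09 km/h: 240.95 sin θ = 55.09.
sin θ = 0.2286, so θ = 13.217°.

13°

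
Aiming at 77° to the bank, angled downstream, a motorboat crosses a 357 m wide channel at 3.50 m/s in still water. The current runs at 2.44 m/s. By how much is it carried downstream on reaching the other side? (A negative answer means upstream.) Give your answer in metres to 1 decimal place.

337.8 m

Perpendicular speed = 3.410 m/s; crossing time = 357 / 3.410 = 104.683 s.
Net downstream speed = 3.227 m/s.
Drift = 3.227 × 104.683 = 337.847 m (downstream).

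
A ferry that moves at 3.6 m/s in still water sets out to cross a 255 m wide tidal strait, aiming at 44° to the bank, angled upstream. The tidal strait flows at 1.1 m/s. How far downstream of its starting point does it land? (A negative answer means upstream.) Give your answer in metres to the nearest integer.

-152 m

Perpendicular speed = 2.501 m/s; crossing time = 255 / 2.501 = 101.969 s.
Net downstream speed = -1.490 m/s.
Drift = -1.490 × 101.969 = -151.895 m (upstream).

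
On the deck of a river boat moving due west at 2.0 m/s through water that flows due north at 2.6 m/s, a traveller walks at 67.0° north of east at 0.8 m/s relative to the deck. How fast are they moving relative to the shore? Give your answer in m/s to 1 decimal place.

3.7 m/s

In east/north components (m/s): traveller relative to river boat = (0.313, 0.736); river boat relative to water = (-2.000, 0.000); water relative to ground = (0.000, 2.600).
Sum = (-1.687, 3.336) m/s.
Speed = |(-1.687, 3.336)| = 3.739 m/s.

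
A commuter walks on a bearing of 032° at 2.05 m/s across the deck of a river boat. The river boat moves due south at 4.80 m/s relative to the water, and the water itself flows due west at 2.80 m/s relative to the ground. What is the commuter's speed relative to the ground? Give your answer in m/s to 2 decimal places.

In east/north components (m/s): commuter relative to river boat = (1.086, 1.738); river boat relative to water = (0.000, -4.800); water relative to ground = (-2.800, 0.000).
Sum = (-1.714, -3.062) m/s.
Speed = |(-1.714, -3.062)| = 3.508 m/s.

3.51 m/s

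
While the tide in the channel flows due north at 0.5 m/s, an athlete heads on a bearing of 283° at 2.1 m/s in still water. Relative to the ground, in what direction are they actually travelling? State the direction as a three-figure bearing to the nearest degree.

Taking east as x and north as y: velocity relative to the water = (-2.046, 0.472) m/s; the water relative to ground = (0.000, 0.500) m/s.
Velocity relative to ground = (-2.046, 0.472) + (0.000, 0.500) = (-2.046, 0.972) m/s.
Bearing = atan2(-2.05, 0.97) = 295.42° clockwise from north.

295°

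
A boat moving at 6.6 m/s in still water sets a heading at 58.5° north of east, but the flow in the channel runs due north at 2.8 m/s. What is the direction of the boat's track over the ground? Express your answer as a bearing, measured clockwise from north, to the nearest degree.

Taking east as x and north as y: velocity relative to the water = (3.448, 5.627) m/s; the water relative to ground = (0.000, 2.800) m/s.
Velocity relative to ground = (3.448, 5.627) + (0.000, 2.800) = (3.448, 8.427) m/s.
Bearing = atan2(3.45, 8.43) = 22.25° clockwise from north.

022°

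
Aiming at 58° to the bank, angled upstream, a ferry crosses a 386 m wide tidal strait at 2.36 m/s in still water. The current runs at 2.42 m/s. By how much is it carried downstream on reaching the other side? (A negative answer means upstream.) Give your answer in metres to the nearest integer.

Perpendicular speed = 2.001 m/s; crossing time = 386 / 2.001 = 192.866 s.
Net downstream speed = 1.169 m/s.
Drift = 1.169 × 192.866 = 225.535 m (downstream).

226 m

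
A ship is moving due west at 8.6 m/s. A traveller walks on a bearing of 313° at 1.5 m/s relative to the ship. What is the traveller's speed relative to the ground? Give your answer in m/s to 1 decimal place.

9.8 m/s

Taking east as x and north as y: ship velocity = (-8.600, 0.000) m/s; traveller velocity relative to ship = (-1.097, 1.023) m/s.
Velocity relative to ground = (-8.600, 0.000) + (-1.097, 1.023) = (-9.697, 1.023) m/s.
Speed = |(-9.697, 1.023)| = 9.751 m/s.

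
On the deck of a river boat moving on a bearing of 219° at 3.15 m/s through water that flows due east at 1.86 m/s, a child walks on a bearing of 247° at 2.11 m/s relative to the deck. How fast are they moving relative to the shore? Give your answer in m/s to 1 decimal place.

In east/north components (m/s): child relative to river boat = (-1.942, -0.824); river boat relative to water = (-1.982, -2.448); water relative to ground = (1.860, 0.000).
Sum = (-2.065, -3.272) m/s.
Speed = |(-2.065, -3.272)| = 3.869 m/s.

3.9 m/s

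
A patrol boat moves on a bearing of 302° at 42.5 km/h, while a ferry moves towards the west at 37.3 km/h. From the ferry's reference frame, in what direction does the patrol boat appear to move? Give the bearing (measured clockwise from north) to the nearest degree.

003°

Taking east as x and north as y: patrol boat velocity = (-36.042, 22.522) km/h; ferry velocity = (-37.300, 0.000) km/h.
Velocity of patrol boat relative to ferry = (-36.042, 22.522) − (-37.300, 0.000) = (1.258, 22.522) km/h.
Bearing = atan2(1.26, 22.52) = 3.20° clockwise from north.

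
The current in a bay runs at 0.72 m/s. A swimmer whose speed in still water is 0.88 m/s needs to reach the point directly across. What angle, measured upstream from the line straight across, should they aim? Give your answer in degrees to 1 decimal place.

54.9°

To cancel the current, the upstream component of the swimmer's velocity must equal the flow: 0.88 sin θ = 0.72.
sin θ = 0.72 / 0.88 = 0.8182.
θ = arcsin(0.8182) = 54.903°.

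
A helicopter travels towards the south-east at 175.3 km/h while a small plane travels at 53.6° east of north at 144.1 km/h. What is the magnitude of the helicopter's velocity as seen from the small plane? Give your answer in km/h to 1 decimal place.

Taking east as x and north as y: helicopter velocity = (123.956, -123.956) km/h; small plane velocity = (115.985, 85.512) km/h.
Velocity of helicopter relative to small plane = (123.956, -123.956) − (115.985, 85.512) = (7.971, -209.467) km/h.
Magnitude = |(7.971, -209.467)| = 209.619 km/h.

209.6 km/h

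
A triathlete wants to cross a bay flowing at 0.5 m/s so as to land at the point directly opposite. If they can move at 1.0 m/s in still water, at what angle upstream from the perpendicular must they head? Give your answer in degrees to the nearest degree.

30°

To cancel the current, the upstream component of the triathlete's velocity must equal the flow: 1.0 sin θ = 0.5.
sin θ = 0.5 / 1.0 = 0.5000.
θ = arcsin(0.5000) = 30.000°.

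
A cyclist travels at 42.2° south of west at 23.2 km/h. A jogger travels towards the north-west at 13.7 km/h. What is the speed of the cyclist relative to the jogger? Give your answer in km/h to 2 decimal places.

Taking east as x and north as y: cyclist velocity = (-17.187, -15.584) km/h; jogger velocity = (-9.687, 9.687) km/h.
Velocity of cyclist relative to jogger = (-17.187, -15.584) − (-9.687, 9.687) = (-7.499, -25.271) km/h.
Magnitude = |(-7.499, -25.271)| = 26.361 km/h.

26.36 km/h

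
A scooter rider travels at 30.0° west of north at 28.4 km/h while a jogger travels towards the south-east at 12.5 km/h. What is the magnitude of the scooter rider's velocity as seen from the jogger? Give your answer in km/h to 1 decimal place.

Taking east as x and north as y: scooter rider velocity = (-14.200, 24.595) km/h; jogger velocity = (8.839, -8.839) km/h.
Velocity of scooter rider relative to jogger = (-14.200, 24.595) − (8.839, -8.839) = (-23.039, 33.434) km/h.
Magnitude = |(-23.039, 33.434)| = 40.603 km/h.

40.6 km/h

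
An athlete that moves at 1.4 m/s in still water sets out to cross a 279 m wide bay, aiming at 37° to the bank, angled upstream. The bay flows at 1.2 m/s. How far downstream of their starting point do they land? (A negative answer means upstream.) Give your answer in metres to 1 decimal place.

27.1 m

Perpendicular speed = 0.843 m/s; crossing time = 279 / 0.843 = 331.141 s.
Net downstream speed = 0.082 m/s.
Drift = 0.082 × 331.141 = 27.124 m (downstream).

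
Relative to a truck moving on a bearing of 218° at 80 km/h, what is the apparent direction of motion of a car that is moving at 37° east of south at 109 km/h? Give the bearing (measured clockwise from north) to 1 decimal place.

Taking east as x and north as y: car velocity = (65.598, -87.051) km/h; truck velocity = (-49.253, -63.041) km/h.
Velocity of car relative to truck = (65.598, -87.051) − (-49.253, -63.041) = (114.851, -24.010) km/h.
Bearing = atan2(114.85, -24.01) = 101.81° clockwise from north.

101.8°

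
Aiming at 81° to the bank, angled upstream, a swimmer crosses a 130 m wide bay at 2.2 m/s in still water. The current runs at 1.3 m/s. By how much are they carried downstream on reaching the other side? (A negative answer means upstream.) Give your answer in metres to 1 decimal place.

57.2 m

Perpendicular speed = 2.173 m/s; crossing time = 130 / 2.173 = 59.827 s.
Net downstream speed = 0.956 m/s.
Drift = 0.956 × 59.827 = 57.186 m (downstream).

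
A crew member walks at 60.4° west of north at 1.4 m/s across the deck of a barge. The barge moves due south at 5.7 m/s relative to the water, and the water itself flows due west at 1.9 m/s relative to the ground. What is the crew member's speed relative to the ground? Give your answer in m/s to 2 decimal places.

5.90 m/s

In east/north components (m/s): crew member relative to barge = (-1.217, 0.692); barge relative to water = (0.000, -5.700); water relative to ground = (-1.900, 0.000).
Sum = (-3.117, -5.008) m/s.
Speed = |(-3.117, -5.008)| = 5.899 m/s.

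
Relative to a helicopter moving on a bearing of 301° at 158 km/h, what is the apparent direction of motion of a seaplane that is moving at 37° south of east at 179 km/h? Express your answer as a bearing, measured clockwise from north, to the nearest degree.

Taking east as x and north as y: seaplane velocity = (142.956, -107.725) km/h; helicopter velocity = (-135.432, 81.376) km/h.
Velocity of seaplane relative to helicopter = (142.956, -107.725) − (-135.432, 81.376) = (278.388, -189.101) km/h.
Bearing = atan2(278.39, -189.10) = 124.19° clockwise from north.

124°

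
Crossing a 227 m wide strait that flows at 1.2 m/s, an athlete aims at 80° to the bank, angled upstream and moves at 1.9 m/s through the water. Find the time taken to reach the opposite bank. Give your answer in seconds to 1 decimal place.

121.3 s

The component of the athlete's velocity perpendicular to the bank is 1.9 × sin 80° = 1.871 m/s.
The current is parallel to the bank, so it does not affect the crossing time.
Time = 227 / 1.871 = 121.317 s.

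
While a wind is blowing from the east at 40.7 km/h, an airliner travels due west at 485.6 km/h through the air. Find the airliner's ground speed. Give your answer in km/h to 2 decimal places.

Taking east as x and north as y: velocity relative to the air = (-485.600, 0.000) km/h; the air relative to ground = (-40.700, 0.000) km/h.
Velocity relative to ground = (-485.600, 0.000) + (-40.700, 0.000) = (-526.300, 0.000) km/h.
Speed = |(-526.300, 0.000)| = 526.300 km/h.

526.30 km/h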